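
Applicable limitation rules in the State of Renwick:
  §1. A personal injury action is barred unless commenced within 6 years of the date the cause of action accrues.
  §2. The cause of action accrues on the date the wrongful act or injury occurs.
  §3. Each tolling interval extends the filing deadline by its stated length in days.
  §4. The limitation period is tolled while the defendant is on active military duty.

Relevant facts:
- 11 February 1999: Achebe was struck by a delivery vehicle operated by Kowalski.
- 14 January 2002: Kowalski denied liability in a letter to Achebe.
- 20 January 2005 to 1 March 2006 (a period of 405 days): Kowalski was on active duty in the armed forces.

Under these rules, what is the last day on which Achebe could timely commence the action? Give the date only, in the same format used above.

23 March 2006

The claim accrued on 11 February 1999, when the wrongful act occurred.
The untolled deadline — 6 years after 11 February 1999 — is 11 February 2005.
The period was tolled for 405 days by the defendant's active military service (20 January 2005 to 1 March 2006), pushing the deadline to 23 March 2006.
The other events in the timeline have no effect on the limitation period under the stated rules.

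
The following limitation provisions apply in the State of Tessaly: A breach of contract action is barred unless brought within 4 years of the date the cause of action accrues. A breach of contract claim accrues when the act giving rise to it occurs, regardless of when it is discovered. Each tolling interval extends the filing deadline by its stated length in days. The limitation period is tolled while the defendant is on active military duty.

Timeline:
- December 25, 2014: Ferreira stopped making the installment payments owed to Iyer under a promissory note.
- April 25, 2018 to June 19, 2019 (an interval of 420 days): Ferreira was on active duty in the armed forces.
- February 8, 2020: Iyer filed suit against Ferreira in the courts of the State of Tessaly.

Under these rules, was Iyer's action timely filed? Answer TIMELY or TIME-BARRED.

The claim accrued on December 25, 2014, when the wrongful act occurred.
The untolled deadline — 4 years after December 25, 2014 — is December 25, 2018.
The period was tolled for 420 days by the defendant's active military service (April 25, 2018 to June 19, 2019), pushing the deadline to February 18, 2020.
Filing on February 8, 2020 beat the February 18, 2020 deadline — the action is timely.

TIMELY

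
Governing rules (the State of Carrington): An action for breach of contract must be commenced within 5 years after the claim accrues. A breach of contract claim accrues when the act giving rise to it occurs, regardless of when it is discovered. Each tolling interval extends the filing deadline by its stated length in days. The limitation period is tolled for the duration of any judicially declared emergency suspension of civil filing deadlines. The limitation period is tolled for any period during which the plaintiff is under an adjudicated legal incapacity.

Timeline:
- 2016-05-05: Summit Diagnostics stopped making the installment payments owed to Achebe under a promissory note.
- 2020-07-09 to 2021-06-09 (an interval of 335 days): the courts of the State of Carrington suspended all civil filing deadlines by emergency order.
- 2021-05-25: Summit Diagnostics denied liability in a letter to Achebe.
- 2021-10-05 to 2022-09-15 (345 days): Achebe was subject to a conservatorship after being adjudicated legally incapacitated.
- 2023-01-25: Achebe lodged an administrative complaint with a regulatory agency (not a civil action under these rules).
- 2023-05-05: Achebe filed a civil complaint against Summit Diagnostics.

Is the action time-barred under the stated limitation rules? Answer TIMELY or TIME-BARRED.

The limitation period began to run on 2016-05-05.
Adding the 5 years base period to 2016-05-05 gives a deadline of 2021-05-05, before any tolling.
The period was tolled for 335 days by the emergency suspension of filing deadlines (2020-07-09 to 2021-06-09), pushing the deadline to 2022-04-05.
Because the plaintiff's legal incapacity ran from 2021-10-05 to 2022-09-15, the deadline is extended by 345 days to 2023-03-16.
Nothing else in the chronology tolls or restarts the period.
Filing on 2023-05-05 missed the 2023-03-16 deadline — the action is time-barred.

TIME-BARRED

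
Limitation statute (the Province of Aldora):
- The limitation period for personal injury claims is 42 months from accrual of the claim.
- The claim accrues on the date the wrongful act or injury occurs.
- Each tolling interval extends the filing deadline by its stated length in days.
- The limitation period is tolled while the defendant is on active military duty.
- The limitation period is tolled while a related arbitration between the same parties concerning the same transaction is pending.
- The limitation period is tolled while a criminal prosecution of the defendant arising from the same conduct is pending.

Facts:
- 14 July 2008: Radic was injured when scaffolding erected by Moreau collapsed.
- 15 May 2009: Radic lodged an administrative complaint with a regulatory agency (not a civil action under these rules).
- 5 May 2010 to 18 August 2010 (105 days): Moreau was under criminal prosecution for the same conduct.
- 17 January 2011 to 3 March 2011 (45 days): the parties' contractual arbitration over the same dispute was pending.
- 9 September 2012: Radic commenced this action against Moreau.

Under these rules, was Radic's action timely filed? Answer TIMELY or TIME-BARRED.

TIME-BARRED

The claim accrued on 14 July 2008, when the wrongful act occurred.
Adding the 42 months base period to 14 July 2008 gives a deadline of 14 January 2012, before any tolling.
The period was tolled for 105 days by the pending criminal prosecution (5 May 2010 to 18 August 2010), pushing the deadline to 28 April 2012.
The pending related arbitration from 17 January 2011 to 3 March 2011 tolled the period for 45 days, extending the deadline to 12 June 2012.
The other events in the timeline have no effect on the limitation period under the stated rules.
Filing on 9 September 2012 missed the 12 June 2012 deadline — the action is time-barred.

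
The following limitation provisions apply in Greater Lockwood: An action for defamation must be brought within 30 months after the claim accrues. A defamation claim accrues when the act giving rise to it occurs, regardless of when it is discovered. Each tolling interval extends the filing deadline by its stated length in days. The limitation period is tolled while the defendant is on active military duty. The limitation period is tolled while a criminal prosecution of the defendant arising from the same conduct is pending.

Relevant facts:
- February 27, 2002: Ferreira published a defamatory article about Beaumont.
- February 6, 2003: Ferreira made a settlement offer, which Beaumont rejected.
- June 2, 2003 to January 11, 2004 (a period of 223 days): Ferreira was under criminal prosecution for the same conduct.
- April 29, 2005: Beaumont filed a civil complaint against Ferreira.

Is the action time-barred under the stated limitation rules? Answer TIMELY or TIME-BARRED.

TIME-BARRED

The claim accrued on February 27, 2002, the date of the act.
30 months from February 27, 2002 is August 27, 2004.
The period was tolled for 223 days by the pending criminal prosecution (June 2, 2003 to January 11, 2004), pushing the deadline to April 7, 2005.
Nothing else in the chronology tolls or restarts the period.
Beaumont filed on April 29, 2005, after the April 7, 2005 deadline, so the action is time-barred.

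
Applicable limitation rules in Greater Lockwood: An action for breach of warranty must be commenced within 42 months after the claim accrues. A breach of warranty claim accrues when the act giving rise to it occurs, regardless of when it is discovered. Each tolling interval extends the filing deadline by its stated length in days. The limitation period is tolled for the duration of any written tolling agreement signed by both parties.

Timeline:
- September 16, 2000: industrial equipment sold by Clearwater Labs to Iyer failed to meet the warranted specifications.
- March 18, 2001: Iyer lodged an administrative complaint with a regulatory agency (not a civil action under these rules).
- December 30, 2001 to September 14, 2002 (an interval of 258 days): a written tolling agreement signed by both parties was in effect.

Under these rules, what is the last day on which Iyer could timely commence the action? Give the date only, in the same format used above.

The claim accrued on September 16, 2000, when the wrongful act occurred.
42 months from September 16, 2000 is March 16, 2004.
Because the written tolling agreement ran from December 30, 2001 to September 14, 2002, the deadline is extended by 258 days to November 29, 2004.
Nothing else in the chronology tolls or restarts the period.

November 29, 2004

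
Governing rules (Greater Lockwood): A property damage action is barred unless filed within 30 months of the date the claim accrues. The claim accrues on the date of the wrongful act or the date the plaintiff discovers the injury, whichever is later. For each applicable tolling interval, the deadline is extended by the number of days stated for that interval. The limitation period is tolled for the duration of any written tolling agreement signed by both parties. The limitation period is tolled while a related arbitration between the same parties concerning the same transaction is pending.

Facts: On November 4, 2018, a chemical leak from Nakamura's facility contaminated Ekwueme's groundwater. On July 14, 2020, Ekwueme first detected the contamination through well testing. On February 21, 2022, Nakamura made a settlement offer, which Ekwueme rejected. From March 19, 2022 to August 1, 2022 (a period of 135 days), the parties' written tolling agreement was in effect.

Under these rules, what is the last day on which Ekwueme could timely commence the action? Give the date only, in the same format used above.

Because discovery on July 14, 2020 post-dates the November 4, 2018 act, accrual under the later-of rule falls on July 14, 2020.
The untolled deadline — 30 months after July 14, 2020 — is January 14, 2023.
The written tolling agreement from March 19, 2022 to August 1, 2022 tolled the period for 135 days, extending the deadline to May 29, 2023.
Nothing else in the chronology tolls or restarts the period.

May 29, 2023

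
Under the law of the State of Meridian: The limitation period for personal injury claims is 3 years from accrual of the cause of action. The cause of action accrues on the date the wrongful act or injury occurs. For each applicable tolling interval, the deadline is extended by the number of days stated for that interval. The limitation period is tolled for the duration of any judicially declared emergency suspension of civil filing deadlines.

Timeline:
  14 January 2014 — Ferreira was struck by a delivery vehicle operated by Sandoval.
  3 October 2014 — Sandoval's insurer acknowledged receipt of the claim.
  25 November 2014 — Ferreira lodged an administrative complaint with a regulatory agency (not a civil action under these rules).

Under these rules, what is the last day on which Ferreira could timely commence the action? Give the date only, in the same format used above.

The claim accrued on 14 January 2014, when the wrongful act occurred.
3 years from 14 January 2014 is 14 January 2017.
Nothing else in the chronology tolls or restarts the period.

14 January 2017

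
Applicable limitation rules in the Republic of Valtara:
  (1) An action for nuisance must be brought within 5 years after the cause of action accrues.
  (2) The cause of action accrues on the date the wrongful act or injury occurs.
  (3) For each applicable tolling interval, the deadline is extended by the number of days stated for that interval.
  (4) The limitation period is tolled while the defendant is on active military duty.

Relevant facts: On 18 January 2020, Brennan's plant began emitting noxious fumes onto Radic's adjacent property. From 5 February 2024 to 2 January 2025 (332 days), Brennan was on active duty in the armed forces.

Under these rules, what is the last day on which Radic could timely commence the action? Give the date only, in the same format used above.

16 December 2025

The cause of action accrued on 18 January 2020, the date of the act.
5 years from 18 January 2020 is 18 January 2025.
The period was tolled for 332 days by the defendant's active military service (5 February 2024 to 2 January 2025), pushing the deadline to 16 December 2025.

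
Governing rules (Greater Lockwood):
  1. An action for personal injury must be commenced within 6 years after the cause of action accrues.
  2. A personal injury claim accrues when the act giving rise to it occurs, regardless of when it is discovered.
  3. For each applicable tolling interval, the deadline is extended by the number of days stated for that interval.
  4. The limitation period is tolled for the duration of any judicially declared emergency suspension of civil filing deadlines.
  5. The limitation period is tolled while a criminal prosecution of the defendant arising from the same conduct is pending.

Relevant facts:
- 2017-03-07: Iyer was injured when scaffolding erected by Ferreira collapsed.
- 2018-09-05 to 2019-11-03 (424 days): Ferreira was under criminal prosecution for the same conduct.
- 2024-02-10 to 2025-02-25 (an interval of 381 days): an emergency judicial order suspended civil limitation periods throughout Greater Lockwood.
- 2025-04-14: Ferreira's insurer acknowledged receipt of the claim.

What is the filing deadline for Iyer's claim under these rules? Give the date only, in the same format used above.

The cause of action accrued on 2017-03-07, the date of the act.
6 years from 2017-03-07 is 2023-03-07.
Because the pending criminal prosecution ran from 2018-09-05 to 2019-11-03, the deadline is extended by 424 days to 2024-05-04.
The emergency suspension of filing deadlines from 2024-02-10 to 2025-02-25 tolled the period for 381 days, extending the deadline to 2025-05-20.
None of the other events listed affects the running of the period under the stated rules.

2025-05-20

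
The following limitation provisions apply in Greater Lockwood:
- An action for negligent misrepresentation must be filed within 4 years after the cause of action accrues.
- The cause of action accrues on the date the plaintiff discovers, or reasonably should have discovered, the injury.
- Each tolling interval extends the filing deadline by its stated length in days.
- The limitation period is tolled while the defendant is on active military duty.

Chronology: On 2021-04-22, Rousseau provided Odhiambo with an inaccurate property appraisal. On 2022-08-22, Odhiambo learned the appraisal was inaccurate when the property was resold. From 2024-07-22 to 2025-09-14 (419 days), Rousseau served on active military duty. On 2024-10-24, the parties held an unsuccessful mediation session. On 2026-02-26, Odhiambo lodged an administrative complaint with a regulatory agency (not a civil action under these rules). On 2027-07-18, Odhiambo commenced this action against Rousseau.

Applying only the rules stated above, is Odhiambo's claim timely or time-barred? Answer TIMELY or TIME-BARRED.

TIMELY

The claim did not accrue until Odhiambo discovered the injury on 2022-08-22; the 2021-04-22 act date does not start the clock under the stated rule.
Adding the 4 years base period to 2022-08-22 gives a deadline of 2026-08-22, before any tolling.
The period was tolled for 419 days by the defendant's active military service (2024-07-22 to 2025-09-14), pushing the deadline to 2027-10-15.
None of the other events listed affects the running of the period under the stated rules.
The 2027-07-18 filing precedes the 2027-10-15 deadline; the claim is timely.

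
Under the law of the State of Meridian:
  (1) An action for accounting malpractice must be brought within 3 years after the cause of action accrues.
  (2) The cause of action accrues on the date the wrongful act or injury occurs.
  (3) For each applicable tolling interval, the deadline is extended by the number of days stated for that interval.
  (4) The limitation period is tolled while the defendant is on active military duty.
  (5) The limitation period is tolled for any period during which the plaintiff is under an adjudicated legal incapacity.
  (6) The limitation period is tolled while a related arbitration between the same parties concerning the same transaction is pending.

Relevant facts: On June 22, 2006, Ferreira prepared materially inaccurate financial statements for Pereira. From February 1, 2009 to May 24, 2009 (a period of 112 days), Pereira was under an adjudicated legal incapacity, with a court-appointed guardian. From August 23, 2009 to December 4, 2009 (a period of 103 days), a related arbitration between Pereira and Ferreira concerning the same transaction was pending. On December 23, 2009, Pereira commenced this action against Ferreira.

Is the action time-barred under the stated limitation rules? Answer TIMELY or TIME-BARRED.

TIMELY

The cause of action accrued on June 22, 2006, the date of the act.
Adding the 3 years base period to June 22, 2006 gives a deadline of June 22, 2009, before any tolling.
Because the plaintiff's legal incapacity ran from February 1, 2009 to May 24, 2009, the deadline is extended by 112 days to October 12, 2009.
The pending related arbitration from August 23, 2009 to December 4, 2009 tolled the period for 103 days, extending the deadline to January 23, 2010.
The December 23, 2009 filing precedes the January 23, 2010 deadline; the claim is timely.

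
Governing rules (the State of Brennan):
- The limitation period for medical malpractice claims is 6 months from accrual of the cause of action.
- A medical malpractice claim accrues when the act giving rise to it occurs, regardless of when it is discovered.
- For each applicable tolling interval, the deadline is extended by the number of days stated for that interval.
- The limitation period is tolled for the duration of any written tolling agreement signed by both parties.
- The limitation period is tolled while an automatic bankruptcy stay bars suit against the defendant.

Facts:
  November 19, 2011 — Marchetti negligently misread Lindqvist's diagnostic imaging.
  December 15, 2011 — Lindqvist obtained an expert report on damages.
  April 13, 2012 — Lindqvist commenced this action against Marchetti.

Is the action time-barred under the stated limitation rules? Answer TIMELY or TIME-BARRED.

TIMELY

The cause of action accrued on November 19, 2011, the date of the act.
Adding the 6 months base period to November 19, 2011 gives a deadline of May 19, 2012, before any tolling.
The other events in the timeline have no effect on the limitation period under the stated rules.
The April 13, 2012 filing precedes the May 19, 2012 deadline; the claim is timely.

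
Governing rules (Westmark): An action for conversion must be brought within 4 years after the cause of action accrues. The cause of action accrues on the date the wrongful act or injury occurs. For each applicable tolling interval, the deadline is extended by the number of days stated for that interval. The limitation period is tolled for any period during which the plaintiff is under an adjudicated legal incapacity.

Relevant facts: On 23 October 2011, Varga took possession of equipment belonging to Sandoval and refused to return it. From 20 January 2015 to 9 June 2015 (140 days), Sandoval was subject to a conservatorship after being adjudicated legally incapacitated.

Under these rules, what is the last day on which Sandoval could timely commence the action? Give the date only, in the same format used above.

The claim accrued on 23 October 2011, when the wrongful act occurred.
The untolled deadline — 4 years after 23 October 2011 — is 23 October 2015.
The plaintiff's legal incapacity from 20 January 2015 to 9 June 2015 tolled the period for 140 days, extending the deadline to 11 March 2016.

11 March 2016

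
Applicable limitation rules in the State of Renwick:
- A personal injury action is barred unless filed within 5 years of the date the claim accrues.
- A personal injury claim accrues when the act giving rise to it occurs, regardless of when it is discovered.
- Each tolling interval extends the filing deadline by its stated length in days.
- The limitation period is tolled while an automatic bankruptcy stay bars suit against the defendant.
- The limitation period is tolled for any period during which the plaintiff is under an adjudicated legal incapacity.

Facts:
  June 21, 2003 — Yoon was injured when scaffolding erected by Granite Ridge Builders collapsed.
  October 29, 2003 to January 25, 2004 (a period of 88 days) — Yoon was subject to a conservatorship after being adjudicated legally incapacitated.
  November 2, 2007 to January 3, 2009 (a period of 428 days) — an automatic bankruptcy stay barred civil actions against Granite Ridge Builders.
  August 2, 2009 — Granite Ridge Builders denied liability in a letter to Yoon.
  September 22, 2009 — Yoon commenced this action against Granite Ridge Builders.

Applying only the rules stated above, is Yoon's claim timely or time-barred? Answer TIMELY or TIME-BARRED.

The limitation period began to run on June 21, 2003.
Adding the 5 years base period to June 21, 2003 gives a deadline of June 21, 2008, before any tolling.
Because the plaintiff's legal incapacity ran from October 29, 2003 to January 25, 2004, the deadline is extended by 88 days to September 17, 2008.
Because the automatic bankruptcy stay ran from November 2, 2007 to January 3, 2009, the deadline is extended by 428 days to November 19, 2009.
None of the other events listed affects the running of the period under the stated rules.
The September 22, 2009 filing precedes the November 19, 2009 deadline; the claim is timely.

TIMELY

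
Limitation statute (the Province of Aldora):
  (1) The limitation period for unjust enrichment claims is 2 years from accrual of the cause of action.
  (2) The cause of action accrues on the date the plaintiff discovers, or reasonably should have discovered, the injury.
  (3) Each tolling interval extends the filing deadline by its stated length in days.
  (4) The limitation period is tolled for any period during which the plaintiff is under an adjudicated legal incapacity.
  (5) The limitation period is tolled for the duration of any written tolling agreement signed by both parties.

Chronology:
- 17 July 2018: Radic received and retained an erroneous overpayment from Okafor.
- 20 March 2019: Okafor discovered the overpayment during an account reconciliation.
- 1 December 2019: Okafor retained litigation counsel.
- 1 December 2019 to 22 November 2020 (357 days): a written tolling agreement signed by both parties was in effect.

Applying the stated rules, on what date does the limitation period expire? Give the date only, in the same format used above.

The claim did not accrue until Okafor discovered the injury on 20 March 2019; the 17 July 2018 act date does not start the clock under the stated rule.
The untolled deadline — 2 years after 20 March 2019 — is 20 March 2021.
Because the written tolling agreement ran from 1 December 2019 to 22 November 2020, the deadline is extended by 357 days to 12 March 2022.
Nothing else in the chronology tolls or restarts the period.

12 March 2022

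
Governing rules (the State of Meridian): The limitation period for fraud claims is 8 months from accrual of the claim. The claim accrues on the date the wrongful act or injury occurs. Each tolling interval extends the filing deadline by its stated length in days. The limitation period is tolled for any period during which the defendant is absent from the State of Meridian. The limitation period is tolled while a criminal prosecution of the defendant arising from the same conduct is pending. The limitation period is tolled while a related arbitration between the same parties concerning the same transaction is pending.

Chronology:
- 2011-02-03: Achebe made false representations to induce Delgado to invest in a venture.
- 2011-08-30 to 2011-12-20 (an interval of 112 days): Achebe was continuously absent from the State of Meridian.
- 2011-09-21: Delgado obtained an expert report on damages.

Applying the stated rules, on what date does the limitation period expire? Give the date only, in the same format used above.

The claim accrued on 2011-02-03, when the wrongful act occurred.
The untolled deadline — 8 months after 2011-02-03 — is 2011-10-03.
Because the defendant's absence from the jurisdiction ran from 2011-08-30 to 2011-12-20, the deadline is extended by 112 days to 2012-01-23.
The other events in the timeline have no effect on the limitation period under the stated rules.

2012-01-23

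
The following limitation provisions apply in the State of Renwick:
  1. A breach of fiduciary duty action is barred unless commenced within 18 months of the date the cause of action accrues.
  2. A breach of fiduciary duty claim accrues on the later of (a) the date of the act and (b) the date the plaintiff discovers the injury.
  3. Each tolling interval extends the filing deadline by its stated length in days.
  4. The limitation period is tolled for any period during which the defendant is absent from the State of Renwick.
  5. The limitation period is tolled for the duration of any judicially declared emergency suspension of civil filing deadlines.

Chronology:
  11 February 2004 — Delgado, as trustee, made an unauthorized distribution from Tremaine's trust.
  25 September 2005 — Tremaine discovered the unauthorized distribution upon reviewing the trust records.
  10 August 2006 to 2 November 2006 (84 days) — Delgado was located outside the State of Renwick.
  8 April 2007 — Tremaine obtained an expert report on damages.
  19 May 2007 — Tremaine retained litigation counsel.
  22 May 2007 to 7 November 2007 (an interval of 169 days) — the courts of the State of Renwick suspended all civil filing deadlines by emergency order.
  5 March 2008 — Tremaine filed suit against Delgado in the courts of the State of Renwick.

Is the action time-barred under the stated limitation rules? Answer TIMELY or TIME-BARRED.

Because discovery on 25 September 2005 post-dates the 11 February 2004 act, accrual under the later-of rule falls on 25 September 2005.
The untolled deadline — 18 months after 25 September 2005 — is 25 March 2007.
The period was tolled for 84 days by the defendant's absence from the jurisdiction (10 August 2006 to 2 November 2006), pushing the deadline to 17 June 2007.
The emergency suspension of filing deadlines from 22 May 2007 to 7 November 2007 tolled the period for 169 days, extending the deadline to 3 December 2007.
None of the other events listed affects the running of the period under the stated rules.
The 5 March 2008 filing falls after the 3 December 2007 deadline; the claim is time-barred.

TIME-BARRED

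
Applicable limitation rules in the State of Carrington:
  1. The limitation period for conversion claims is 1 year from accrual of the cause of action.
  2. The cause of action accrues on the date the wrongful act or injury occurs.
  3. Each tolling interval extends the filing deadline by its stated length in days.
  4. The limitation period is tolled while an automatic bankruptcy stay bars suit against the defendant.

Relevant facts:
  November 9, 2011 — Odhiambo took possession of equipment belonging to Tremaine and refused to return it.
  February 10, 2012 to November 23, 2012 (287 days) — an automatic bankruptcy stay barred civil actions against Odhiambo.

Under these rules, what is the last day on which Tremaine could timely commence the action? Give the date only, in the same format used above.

The cause of action accrued on November 9, 2011, the date of the act.
The untolled deadline — 1 year after November 9, 2011 — is November 9, 2012.
The automatic bankruptcy stay from February 10, 2012 to November 23, 2012 tolled the period for 287 days, extending the deadline to August 23, 2013.

August 23, 2013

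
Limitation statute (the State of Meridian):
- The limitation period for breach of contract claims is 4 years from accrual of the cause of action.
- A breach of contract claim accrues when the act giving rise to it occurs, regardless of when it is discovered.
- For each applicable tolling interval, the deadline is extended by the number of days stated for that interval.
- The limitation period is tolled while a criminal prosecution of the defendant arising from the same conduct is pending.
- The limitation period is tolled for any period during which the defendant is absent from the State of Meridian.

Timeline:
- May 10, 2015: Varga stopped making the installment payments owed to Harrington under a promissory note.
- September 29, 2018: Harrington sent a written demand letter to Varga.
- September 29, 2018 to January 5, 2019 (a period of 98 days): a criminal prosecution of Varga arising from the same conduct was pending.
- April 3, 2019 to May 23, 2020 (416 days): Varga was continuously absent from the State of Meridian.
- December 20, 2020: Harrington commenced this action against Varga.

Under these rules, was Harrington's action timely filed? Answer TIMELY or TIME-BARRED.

The claim accrued on May 10, 2015, when the wrongful act occurred.
4 years from May 10, 2015 is May 10, 2019.
The pending criminal prosecution from September 29, 2018 to January 5, 2019 tolled the period for 98 days, extending the deadline to August 16, 2019.
The period was tolled for 416 days by the defendant's absence from the jurisdiction (April 3, 2019 to May 23, 2020), pushing the deadline to October 5, 2020.
The other events in the timeline have no effect on the limitation period under the stated rules.
The December 20, 2020 filing falls after the October 5, 2020 deadline; the claim is time-barred.

TIME-BARRED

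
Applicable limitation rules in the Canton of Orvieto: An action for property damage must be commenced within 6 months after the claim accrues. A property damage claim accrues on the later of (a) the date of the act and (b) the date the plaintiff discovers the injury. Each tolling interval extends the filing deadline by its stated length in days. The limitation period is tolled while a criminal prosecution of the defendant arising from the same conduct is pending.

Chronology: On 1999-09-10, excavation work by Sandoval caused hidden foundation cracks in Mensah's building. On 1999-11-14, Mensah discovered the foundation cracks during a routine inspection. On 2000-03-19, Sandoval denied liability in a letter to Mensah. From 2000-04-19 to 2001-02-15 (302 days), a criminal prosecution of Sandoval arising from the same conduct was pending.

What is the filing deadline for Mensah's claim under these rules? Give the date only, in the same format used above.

2001-03-12

The claim accrued on 1999-11-14 — the later of the 1999-09-10 act and the 1999-11-14 discovery.
6 months from 1999-11-14 is 2000-05-14.
The pending criminal prosecution from 2000-04-19 to 2001-02-15 tolled the period for 302 days, extending the deadline to 2001-03-12.
None of the other events listed affects the running of the period under the stated rules.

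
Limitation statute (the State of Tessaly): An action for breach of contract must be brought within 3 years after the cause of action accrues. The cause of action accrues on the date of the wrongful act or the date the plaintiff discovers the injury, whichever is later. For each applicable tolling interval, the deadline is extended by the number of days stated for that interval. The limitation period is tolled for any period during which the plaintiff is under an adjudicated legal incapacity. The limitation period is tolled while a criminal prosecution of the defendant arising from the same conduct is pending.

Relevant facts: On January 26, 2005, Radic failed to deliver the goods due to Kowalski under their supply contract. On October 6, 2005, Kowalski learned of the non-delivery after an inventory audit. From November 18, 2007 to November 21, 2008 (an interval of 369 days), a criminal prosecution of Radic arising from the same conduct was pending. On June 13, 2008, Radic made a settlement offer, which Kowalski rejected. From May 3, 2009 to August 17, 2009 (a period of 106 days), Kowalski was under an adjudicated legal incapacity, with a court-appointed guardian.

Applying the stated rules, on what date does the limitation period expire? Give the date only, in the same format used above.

Because discovery on October 6, 2005 post-dates the January 26, 2005 act, accrual under the later-of rule falls on October 6, 2005.
The untolled deadline — 3 years after October 6, 2005 — is October 6, 2008.
The pending criminal prosecution from November 18, 2007 to November 21, 2008 tolled the period for 369 days, extending the deadline to October 10, 2009.
The plaintiff's legal incapacity from May 3, 2009 to August 17, 2009 tolled the period for 106 days, extending the deadline to January 24, 2010.
The other events in the timeline have no effect on the limitation period under the stated rules.

January 24, 2010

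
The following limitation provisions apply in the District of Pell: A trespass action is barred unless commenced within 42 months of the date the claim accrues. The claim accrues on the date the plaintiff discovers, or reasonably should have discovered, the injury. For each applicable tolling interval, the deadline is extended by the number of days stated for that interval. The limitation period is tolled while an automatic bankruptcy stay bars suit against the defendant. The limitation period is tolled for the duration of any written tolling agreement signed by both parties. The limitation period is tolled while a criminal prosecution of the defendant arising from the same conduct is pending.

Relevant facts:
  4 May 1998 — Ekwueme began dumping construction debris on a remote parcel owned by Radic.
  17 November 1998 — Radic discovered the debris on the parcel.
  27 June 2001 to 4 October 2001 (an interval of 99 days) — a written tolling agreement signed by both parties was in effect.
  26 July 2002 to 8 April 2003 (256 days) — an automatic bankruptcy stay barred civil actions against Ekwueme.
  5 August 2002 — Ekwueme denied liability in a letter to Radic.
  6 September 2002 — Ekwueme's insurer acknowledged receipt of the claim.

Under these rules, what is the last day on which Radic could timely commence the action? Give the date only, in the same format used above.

7 May 2003

Under the discovery rule, the claim accrued on 17 November 1998, when Radic discovered the injury — not on the 4 May 1998 date of the underlying act.
Adding the 42 months base period to 17 November 1998 gives a deadline of 17 May 2002, before any tolling.
The period was tolled for 99 days by the written tolling agreement (27 June 2001 to 4 October 2001), pushing the deadline to 24 August 2002.
The automatic bankruptcy stay from 26 July 2002 to 8 April 2003 tolled the period for 256 days, extending the deadline to 7 May 2003.
The other events in the timeline have no effect on the limitation period under the stated rules.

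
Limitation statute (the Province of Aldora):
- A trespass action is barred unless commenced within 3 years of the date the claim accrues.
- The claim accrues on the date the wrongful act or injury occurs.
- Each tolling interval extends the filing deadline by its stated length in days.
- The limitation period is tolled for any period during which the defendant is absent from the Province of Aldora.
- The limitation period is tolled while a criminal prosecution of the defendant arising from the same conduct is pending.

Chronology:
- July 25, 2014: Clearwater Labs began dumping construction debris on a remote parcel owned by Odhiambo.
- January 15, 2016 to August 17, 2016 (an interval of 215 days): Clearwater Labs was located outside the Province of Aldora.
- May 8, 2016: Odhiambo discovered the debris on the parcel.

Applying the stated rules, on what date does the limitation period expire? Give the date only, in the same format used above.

February 25, 2018

The claim accrued on July 25, 2014, when the wrongful act occurred; under the stated occurrence rule the May 8, 2016 discovery does not delay accrual.
3 years from July 25, 2014 is July 25, 2017.
The period was tolled for 215 days by the defendant's absence from the jurisdiction (January 15, 2016 to August 17, 2016), pushing the deadline to February 25, 2018.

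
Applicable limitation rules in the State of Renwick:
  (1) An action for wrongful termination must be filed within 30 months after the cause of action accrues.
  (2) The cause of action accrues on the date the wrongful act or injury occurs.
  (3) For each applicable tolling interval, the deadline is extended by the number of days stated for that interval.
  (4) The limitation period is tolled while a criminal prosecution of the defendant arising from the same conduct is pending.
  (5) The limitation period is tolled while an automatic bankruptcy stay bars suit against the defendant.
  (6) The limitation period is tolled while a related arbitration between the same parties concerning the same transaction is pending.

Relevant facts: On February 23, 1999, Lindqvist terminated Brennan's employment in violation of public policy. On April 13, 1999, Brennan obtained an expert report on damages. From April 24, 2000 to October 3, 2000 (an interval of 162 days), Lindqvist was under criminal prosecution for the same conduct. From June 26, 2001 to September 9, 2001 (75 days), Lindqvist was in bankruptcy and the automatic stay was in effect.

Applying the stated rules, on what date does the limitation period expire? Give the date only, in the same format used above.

The claim accrued on February 23, 1999, when the wrongful act occurred.
30 months from February 23, 1999 is August 23, 2001.
The pending criminal prosecution from April 24, 2000 to October 3, 2000 tolled the period for 162 days, extending the deadline to February 1, 2002.
The period was tolled for 75 days by the automatic bankruptcy stay (June 26, 2001 to September 9, 2001), pushing the deadline to April 17, 2002.
The other events in the timeline have no effect on the limitation period under the stated rules.

April 17, 2002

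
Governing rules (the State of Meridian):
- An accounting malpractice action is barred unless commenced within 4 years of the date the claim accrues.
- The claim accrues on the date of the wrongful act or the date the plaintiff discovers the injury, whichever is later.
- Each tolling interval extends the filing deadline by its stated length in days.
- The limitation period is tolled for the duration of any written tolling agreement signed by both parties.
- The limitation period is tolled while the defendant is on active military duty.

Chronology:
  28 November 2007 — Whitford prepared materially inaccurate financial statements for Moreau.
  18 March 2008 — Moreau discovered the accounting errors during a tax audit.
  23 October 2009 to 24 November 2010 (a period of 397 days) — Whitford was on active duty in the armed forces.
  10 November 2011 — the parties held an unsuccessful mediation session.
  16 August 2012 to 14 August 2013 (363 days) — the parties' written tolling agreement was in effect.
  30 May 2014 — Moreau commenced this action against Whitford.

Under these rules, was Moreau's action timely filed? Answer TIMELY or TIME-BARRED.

TIME-BARRED

The claim accrued on 18 March 2008 — the later of the 28 November 2007 act and the 18 March 2008 discovery.
The untolled deadline — 4 years after 18 March 2008 — is 18 March 2012.
The defendant's active military service from 23 October 2009 to 24 November 2010 tolled the period for 397 days, extending the deadline to 19 April 2013.
Because the written tolling agreement ran from 16 August 2012 to 14 August 2013, the deadline is extended by 363 days to 17 April 2014.
None of the other events listed affects the running of the period under the stated rules.
Filing on 30 May 2014 missed the 17 April 2014 deadline — the action is time-barred.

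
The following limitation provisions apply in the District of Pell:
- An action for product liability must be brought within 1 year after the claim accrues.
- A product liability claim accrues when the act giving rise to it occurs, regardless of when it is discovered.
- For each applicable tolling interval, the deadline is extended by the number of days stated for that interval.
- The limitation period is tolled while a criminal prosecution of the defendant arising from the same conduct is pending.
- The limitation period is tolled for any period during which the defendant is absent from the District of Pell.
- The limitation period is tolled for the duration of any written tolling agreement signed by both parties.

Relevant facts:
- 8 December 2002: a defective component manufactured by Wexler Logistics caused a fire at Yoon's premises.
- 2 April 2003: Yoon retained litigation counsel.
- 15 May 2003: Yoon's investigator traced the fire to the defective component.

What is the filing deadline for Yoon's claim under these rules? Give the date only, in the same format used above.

8 December 2003

Because the rule ties accrual to occurrence, the claim accrued on 8 December 2002, not on the 15 May 2003 discovery date.
1 year from 8 December 2002 is 8 December 2003.
The other events in the timeline have no effect on the limitation period under the stated rules.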